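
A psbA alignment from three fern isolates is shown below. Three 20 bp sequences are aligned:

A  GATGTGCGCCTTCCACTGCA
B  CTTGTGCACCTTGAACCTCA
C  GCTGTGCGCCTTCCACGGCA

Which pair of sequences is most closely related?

A–B: 7/20 differ, p = 0.350, d = 0.471.
A–C: 2/20 differ, p = 0.100, d = 0.107.
B–C: 7/20 differ, p = 0.350, d = 0.471.
The smallest distance is between A and C.

A and C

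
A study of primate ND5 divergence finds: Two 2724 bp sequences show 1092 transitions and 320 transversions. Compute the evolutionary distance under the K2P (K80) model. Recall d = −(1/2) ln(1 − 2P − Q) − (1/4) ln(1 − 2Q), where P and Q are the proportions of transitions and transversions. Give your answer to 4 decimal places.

P = 1092/2724 ≈ 0.400881 and Q = 320/2724 ≈ 0.117474.
Under the Kimura two-parameter model, d = −½ ln(1 − 2P − Q) − ¼ ln(1 − 2Q).
1 − 2P − Q = 0.080764, giving −½ ln(0.080764) = 1.258112.
1 − 2Q = 0.765052, giving −¼ ln(0.765052) = 0.066953.
d = 1.258112 + 0.066953 = 1.325065.

1.3251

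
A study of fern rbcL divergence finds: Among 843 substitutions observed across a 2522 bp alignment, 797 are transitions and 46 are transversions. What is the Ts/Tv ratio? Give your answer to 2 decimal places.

R = 797/46 = 17.326086… ≈ 17.33 (to 2 d.p.).

17.33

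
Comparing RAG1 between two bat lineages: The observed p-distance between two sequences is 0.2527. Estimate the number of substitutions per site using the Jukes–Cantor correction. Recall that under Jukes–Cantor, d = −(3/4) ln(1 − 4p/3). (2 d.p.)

d = −(3/4) ln(1 − 4p/3) = −0.75 ln(1 − 0.336933) = −0.75 ln(0.663067)
  = −0.75 × (-0.410879) = 0.308159 substitutions/site.

0.31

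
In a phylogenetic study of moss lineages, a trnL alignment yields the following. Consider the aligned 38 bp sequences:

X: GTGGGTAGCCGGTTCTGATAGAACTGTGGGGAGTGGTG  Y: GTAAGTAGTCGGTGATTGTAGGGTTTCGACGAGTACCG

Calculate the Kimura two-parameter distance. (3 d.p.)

0.762

Of 38 sites, 11 differences are transitions and 6 are transversions, so P = 11/38 ≈ 0.289474 and Q = 6/38 ≈ 0.157895.
Under the Kimura two-parameter model, d = −½ ln(1 − 2P − Q) − ¼ ln(1 − 2Q).
1 − 2P − Q = 0.263157, giving −½ ln(0.263157) = 0.667502.
1 − 2Q = 0.68421, giving −¼ ln(0.68421) = 0.094873.
d = 0.667502 + 0.094873 = 0.762375.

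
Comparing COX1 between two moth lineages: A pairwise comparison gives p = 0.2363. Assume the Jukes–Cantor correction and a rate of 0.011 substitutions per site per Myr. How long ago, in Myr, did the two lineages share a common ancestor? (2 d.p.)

d = −(3/4) ln(1 − 4p/3) = −0.75 ln(1 − 0.315067) = −0.75 ln(0.684933)
  = −0.75 × (-0.378434) = 0.283826 substitutions/site.
Under a molecular clock d = 2μt, so t = d/(2μ) = 0.283826 / (2 × 0.011) = 12.90 Myr.

12.90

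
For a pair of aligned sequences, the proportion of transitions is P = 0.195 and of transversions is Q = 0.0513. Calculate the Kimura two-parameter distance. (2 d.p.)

Under the Kimura two-parameter model, d = −½ ln(1 − 2P − Q) − ¼ ln(1 − 2Q).
1 − 2P − Q = 0.5587, giving −½ ln(0.5587) = 0.291071.
1 − 2Q = 0.8974, giving −¼ ln(0.8974) = 0.027063.
d = 0.291071 + 0.027063 = 0.318134.

0.32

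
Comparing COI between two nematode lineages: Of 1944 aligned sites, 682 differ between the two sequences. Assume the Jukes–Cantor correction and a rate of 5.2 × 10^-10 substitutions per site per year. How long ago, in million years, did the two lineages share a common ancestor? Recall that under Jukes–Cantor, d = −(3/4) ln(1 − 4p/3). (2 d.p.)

p = 682/1944 ≈ 0.350823.
d = −(3/4) ln(1 − 4p/3) = −0.75 ln(1 − 0.467764) = −0.75 ln(0.532236)
  = −0.75 × (-0.630668) = 0.473001 substitutions/site.
Under a molecular clock d = 2μt, so t = d/(2μ) = 0.473001 / (2 × 5.2 × 10^-10) = 454.81 million years.

454.81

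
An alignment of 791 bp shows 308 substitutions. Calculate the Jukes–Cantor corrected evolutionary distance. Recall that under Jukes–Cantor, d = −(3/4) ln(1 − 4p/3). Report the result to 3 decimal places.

0.549

p = 308/791 ≈ 0.389381.
d = −(3/4) ln(1 − 4p/3) = −0.75 ln(1 − 0.519175) = −0.75 ln(0.480825)
  = −0.75 × (-0.732252) = 0.549189 substitutions/site.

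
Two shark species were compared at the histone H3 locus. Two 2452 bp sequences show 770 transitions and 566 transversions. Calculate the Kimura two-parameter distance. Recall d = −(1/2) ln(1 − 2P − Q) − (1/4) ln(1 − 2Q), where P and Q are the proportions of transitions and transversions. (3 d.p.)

1.134

P = 770/2452 ≈ 0.314029 and Q = 566/2452 ≈ 0.230832.
Under the Kimura two-parameter model, d = −½ ln(1 − 2P − Q) − ¼ ln(1 − 2Q).
1 − 2P − Q = 0.14111, giving −½ ln(0.14111) = 0.979108.
1 − 2Q = 0.538336, giving −¼ ln(0.538336) = 0.154818.
d = 0.979108 + 0.154818 = 1.133926.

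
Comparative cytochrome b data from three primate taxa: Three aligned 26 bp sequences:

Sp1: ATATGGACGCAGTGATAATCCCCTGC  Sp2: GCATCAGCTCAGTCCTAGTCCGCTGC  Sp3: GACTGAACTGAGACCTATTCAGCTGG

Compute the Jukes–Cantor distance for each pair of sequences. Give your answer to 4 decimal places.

d(Sp1,Sp2) = 0.5393, d(Sp1,Sp3) = 0.8240, d(Sp2,Sp3) = 0.4643

Sp1–Sp2: 10/26 sites differ → p ≈ 0.384615, d = −0.75 ln(1 − 0.51282) = 0.539341 ≈ 0.5393.
Sp1–Sp3: 13/26 sites differ → p = 0.5, d = −0.75 ln(1 − 0.666667) = 0.823960 ≈ 0.8240.
Sp2–Sp3: 9/26 sites differ → p ≈ 0.346154, d = −0.75 ln(1 − 0.461539) = 0.464280 ≈ 0.4643.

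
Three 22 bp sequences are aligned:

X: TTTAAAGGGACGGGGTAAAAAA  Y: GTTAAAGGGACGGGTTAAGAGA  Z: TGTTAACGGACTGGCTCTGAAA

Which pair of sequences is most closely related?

X–Y: 4/22 differ, p = 0.182, d = 0.208.
X–Z: 8/22 differ, p = 0.364, d = 0.497.
Y–Z: 9/22 differ, p = 0.409, d = 0.591.
The smallest distance is between X and Y.

X and Y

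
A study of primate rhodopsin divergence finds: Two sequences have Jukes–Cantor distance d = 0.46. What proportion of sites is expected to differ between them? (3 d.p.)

p = (3/4)(1 − e^(−4d/3)) = 0.75 × (1 − e^(-0.613333)) = 0.75 × (1 − 0.541543) = 0.343843.

0.344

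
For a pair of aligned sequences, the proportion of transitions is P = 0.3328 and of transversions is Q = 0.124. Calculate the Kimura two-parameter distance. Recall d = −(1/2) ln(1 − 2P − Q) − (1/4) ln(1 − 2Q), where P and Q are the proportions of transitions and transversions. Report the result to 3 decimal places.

0.851

Under the Kimura two-parameter model, d = −½ ln(1 − 2P − Q) − ¼ ln(1 − 2Q).
1 − 2P − Q = 0.2104, giving −½ ln(0.2104) = 0.779372.
1 − 2Q = 0.752, giving −¼ ln(0.752) = 0.071255.
d = 0.779372 + 0.071255 = 0.850627.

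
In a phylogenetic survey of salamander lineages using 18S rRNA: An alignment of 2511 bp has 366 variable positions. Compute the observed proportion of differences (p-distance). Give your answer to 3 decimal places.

p = 366/2511 = 0.145758… ≈ 0.146 (to 3 d.p.).

0.146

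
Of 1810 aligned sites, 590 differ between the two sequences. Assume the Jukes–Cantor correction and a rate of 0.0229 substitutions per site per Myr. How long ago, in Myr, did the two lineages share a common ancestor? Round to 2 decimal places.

p = 590/1810 ≈ 0.325967.
d = −(3/4) ln(1 − 4p/3) = −0.75 ln(1 − 0.434623) = −0.75 ln(0.565377)
  = −0.75 × (-0.570263) = 0.427697 substitutions/site.
Under a molecular clock d = 2μt, so t = d/(2μ) = 0.427697 / (2 × 0.0229) = 9.34 Myr.

9.34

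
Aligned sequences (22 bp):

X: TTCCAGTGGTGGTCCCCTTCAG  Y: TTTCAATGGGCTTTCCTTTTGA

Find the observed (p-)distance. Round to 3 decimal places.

0.455

The sequences differ at 10 of 22 positions (sites 3, 6, 10, 11, 12, 14, 17, 20, 21, 22).
p = 10/22 = 0.454545… ≈ 0.455 (to 3 d.p.).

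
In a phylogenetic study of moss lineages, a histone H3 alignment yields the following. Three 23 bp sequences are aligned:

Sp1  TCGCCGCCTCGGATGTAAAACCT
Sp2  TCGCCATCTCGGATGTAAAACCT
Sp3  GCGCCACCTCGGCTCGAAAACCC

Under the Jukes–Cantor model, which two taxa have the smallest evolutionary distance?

Sp1–Sp2: 2/23 differ, p = 0.087, d = 0.092.
Sp1–Sp3: 6/23 differ, p = 0.261, d = 0.321.
Sp2–Sp3: 6/23 differ, p = 0.261, d = 0.321.
The smallest distance is between Sp1 and Sp2.

Sp1 and Sp2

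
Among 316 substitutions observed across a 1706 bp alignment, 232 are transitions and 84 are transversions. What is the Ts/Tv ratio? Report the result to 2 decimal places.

2.76

R = 232/84 = 2.761904… ≈ 2.76 (to 2 d.p.).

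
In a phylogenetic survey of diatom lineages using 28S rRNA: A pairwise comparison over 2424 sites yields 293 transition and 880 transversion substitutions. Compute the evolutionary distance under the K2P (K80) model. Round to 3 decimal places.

P = 293/2424 ≈ 0.120875 and Q = 880/2424 ≈ 0.363036.
Under the Kimura two-parameter model, d = −½ ln(1 − 2P − Q) − ¼ ln(1 − 2Q).
1 − 2P − Q = 0.395214, giving −½ ln(0.395214) = 0.464164.
1 − 2Q = 0.273928, giving −¼ ln(0.273928) = 0.323722.
d = 0.464164 + 0.323722 = 0.787886.

0.788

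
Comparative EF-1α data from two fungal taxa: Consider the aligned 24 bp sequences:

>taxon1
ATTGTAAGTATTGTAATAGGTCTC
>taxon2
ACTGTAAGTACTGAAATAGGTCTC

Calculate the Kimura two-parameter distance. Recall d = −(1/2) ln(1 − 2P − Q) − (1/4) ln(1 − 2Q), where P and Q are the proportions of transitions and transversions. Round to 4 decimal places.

0.1386

Of 24 sites, 2 differences are transitions and 1 are transversions, so P = 2/24 ≈ 0.083333 and Q = 1/24 ≈ 0.041667.
Under the Kimura two-parameter model, d = −½ ln(1 − 2P − Q) − ¼ ln(1 − 2Q).
1 − 2P − Q = 0.791667, giving −½ ln(0.791667) = 0.116807.
1 − 2Q = 0.916666, giving −¼ ln(0.916666) = 0.021753.
d = 0.116807 + 0.021753 = 0.138560.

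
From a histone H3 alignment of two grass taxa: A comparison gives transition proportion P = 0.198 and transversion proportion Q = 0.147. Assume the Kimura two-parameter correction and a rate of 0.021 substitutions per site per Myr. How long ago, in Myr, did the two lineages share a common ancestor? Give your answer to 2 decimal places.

11.39

Under the Kimura two-parameter model, d = −½ ln(1 − 2P − Q) − ¼ ln(1 − 2Q).
1 − 2P − Q = 0.457, giving −½ ln(0.457) = 0.391536.
1 − 2Q = 0.706, giving −¼ ln(0.706) = 0.087035.
d = 0.391536 + 0.087035 = 0.478571.
Under a molecular clock d = 2μt, so t = d/(2μ) = 0.478571 / (2 × 0.021) = 11.39 Myr.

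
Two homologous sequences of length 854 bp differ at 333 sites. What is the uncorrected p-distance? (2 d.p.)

p = 333/854 = 0.389929… ≈ 0.39 (to 2 d.p.).

0.39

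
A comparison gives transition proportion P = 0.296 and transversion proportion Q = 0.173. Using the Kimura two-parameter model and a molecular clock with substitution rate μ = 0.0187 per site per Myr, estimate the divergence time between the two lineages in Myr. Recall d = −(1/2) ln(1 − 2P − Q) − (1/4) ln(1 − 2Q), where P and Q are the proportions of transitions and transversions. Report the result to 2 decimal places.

Under the Kimura two-parameter model, d = −½ ln(1 − 2P − Q) − ¼ ln(1 − 2Q).
1 − 2P − Q = 0.235, giving −½ ln(0.235) = 0.724085.
1 − 2Q = 0.654, giving −¼ ln(0.654) = 0.106162.
d = 0.724085 + 0.106162 = 0.830247.
Under a molecular clock d = 2μt, so t = d/(2μ) = 0.830247 / (2 × 0.0187) = 22.20 Myr.

22.20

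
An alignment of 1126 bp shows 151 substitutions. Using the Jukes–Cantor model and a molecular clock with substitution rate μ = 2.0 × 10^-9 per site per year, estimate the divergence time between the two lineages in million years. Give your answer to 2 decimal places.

p = 151/1126 ≈ 0.134103.
d = −(3/4) ln(1 − 4p/3) = −0.75 ln(1 − 0.178804) = −0.75 ln(0.821196)
  = −0.75 × (-0.196993) = 0.147745 substitutions/site.
Under a molecular clock d = 2μt, so t = d/(2μ) = 0.147745 / (2 × 2.0 × 10^-9) = 36.94 million years.

36.94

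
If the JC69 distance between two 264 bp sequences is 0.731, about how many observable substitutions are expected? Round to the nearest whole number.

123

Invert JC69: p = (3/4)(1 − e^(−4d/3)) = 0.75 × (1 − e^(-0.974667)) = 0.75 × (1 − 0.377318) = 0.467012.
Expected differing sites = pL ≈ 0.467012 × 264 = 123.291168 ≈ 123.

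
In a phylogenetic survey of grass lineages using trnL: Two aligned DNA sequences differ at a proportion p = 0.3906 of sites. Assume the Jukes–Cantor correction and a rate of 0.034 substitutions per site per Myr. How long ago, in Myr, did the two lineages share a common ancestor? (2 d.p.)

8.11

d = −(3/4) ln(1 − 4p/3) = −0.75 ln(1 − 0.5208) = −0.75 ln(0.4792)
  = −0.75 × (-0.735637) = 0.551728 substitutions/site.
Under a molecular clock d = 2μt, so t = d/(2μ) = 0.551728 / (2 × 0.034) = 8.11 Myr.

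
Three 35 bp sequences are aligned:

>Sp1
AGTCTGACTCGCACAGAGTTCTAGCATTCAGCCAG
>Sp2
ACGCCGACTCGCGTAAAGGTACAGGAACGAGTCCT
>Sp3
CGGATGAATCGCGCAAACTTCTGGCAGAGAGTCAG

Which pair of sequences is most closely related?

Sp1–Sp2: 16/35 differ, p = 0.457, d = 0.705.
Sp1–Sp3: 12/35 differ, p = 0.343, d = 0.458.
Sp2–Sp3: 16/35 differ, p = 0.457, d = 0.705.
The smallest distance is between Sp1 and Sp3.

Sp1 and Sp3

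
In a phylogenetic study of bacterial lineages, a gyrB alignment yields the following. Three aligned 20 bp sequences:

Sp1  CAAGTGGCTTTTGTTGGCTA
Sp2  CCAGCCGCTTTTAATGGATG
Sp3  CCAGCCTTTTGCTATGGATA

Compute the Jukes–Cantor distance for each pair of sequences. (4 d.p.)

d(Sp1,Sp2) = 0.4715, d(Sp1,Sp3) = 0.8240, d(Sp2,Sp3) = 0.3831

Sp1–Sp2: 7/20 sites differ → p = 0.35, d = −0.75 ln(1 − 0.466667) = 0.471457 ≈ 0.4715.
Sp1–Sp3: 10/20 sites differ → p = 0.5, d = −0.75 ln(1 − 0.666667) = 0.823960 ≈ 0.8240.
Sp2–Sp3: 6/20 sites differ → p = 0.3, d = −0.75 ln(1 − 0.4) = 0.383119 ≈ 0.3831.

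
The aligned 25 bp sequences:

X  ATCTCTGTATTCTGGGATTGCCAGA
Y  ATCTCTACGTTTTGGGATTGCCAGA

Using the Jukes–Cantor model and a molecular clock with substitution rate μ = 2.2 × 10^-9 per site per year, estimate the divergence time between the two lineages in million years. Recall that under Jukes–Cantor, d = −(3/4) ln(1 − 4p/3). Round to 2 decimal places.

The sequences differ at 4 of 25 sites (7, 8, 9, 12), so p = 4/25 = 0.16.
d = −(3/4) ln(1 − 4p/3) = −0.75 ln(1 − 0.213333) = −0.75 ln(0.786667)
  = −0.75 × (-0.239950) = 0.179963 substitutions/site.
Under a molecular clock d = 2μt, so t = d/(2μ) = 0.179963 / (2 × 2.2 × 10^-9) = 40.90 million years.

40.90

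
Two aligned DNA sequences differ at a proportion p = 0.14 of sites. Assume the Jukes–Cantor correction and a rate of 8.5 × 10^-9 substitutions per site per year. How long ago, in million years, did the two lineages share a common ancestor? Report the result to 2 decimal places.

9.12

d = −(3/4) ln(1 − 4p/3) = −0.75 ln(1 − 0.186667) = −0.75 ln(0.813333)
  = −0.75 × (-0.206615) = 0.154961 substitutions/site.
Under a molecular clock d = 2μt, so t = d/(2μ) = 0.154961 / (2 × 8.5 × 10^-9) = 9.12 million years.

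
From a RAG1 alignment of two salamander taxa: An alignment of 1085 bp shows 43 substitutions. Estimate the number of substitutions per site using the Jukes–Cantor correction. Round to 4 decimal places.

p = 43/1085 ≈ 0.039631.
d = −(3/4) ln(1 − 4p/3) = −0.75 ln(1 − 0.052841) = −0.75 ln(0.947159)
  = −0.75 × (-0.054288) = 0.040716 substitutions/site.

0.0407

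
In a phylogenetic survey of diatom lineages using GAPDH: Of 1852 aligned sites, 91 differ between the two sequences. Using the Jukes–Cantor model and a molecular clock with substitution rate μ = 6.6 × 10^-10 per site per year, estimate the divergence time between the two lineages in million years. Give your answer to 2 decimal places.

p = 91/1852 ≈ 0.049136.
d = −(3/4) ln(1 − 4p/3) = −0.75 ln(1 − 0.065515) = −0.75 ln(0.934485)
  = −0.75 × (-0.067760) = 0.050820 substitutions/site.
Under a molecular clock d = 2μt, so t = d/(2μ) = 0.050820 / (2 × 6.6 × 10^-10) = 38.50 million years.

38.50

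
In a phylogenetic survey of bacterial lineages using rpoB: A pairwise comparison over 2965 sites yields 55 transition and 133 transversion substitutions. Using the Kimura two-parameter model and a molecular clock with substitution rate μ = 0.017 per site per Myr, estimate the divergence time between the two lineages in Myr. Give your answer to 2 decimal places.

P = 55/2965 ≈ 0.01855 and Q = 133/2965 ≈ 0.044857.
Under the Kimura two-parameter model, d = −½ ln(1 − 2P − Q) − ¼ ln(1 − 2Q).
1 − 2P − Q = 0.918043, giving −½ ln(0.918043) = 0.042756.
1 − 2Q = 0.910286, giving −¼ ln(0.910286) = 0.023499.
d = 0.042756 + 0.023499 = 0.066255.
Under a molecular clock d = 2μt, so t = d/(2μ) = 0.066255 / (2 × 0.017) = 1.95 Myr.

1.95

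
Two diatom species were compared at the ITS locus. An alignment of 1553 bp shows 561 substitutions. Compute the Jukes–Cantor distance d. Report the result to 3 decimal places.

0.493

p = 561/1553 ≈ 0.361236.
d = −(3/4) ln(1 − 4p/3) = −0.75 ln(1 − 0.481648) = −0.75 ln(0.518352)
  = −0.75 × (-0.657101) = 0.492826 substitutions/site.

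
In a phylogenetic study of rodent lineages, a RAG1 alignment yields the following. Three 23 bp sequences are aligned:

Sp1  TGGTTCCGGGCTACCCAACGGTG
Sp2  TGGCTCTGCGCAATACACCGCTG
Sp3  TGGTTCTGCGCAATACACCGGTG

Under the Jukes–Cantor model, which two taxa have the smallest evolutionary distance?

Sp2 and Sp3

Sp1–Sp2: 8/23 differ, p = 0.348, d = 0.467.
Sp1–Sp3: 6/23 differ, p = 0.261, d = 0.321.
Sp2–Sp3: 2/23 differ, p = 0.087, d = 0.092.
The smallest distance is between Sp2 and Sp3.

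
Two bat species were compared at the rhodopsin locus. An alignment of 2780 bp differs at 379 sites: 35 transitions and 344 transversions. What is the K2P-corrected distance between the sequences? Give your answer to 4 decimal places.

0.1517

P = 35/2780 ≈ 0.01259 and Q = 344/2780 ≈ 0.123741.
Under the Kimura two-parameter model, d = −½ ln(1 − 2P − Q) − ¼ ln(1 − 2Q).
1 − 2P − Q = 0.851079, giving −½ ln(0.851079) = 0.080625.
1 − 2Q = 0.752518, giving −¼ ln(0.752518) = 0.071083.
d = 0.080625 + 0.071083 = 0.151708.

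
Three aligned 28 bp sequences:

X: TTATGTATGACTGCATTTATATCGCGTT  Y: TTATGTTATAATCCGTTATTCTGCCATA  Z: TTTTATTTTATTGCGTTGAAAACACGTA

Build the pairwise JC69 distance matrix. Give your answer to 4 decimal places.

d(X,Y) = 0.7238, d(X,Z) = 0.5565, d(Y,Z) = 0.7238

X–Y: 13/28 sites differ → p ≈ 0.464286, d = −0.75 ln(1 − 0.619048) = 0.723811 ≈ 0.7238.
X–Z: 11/28 sites differ → p ≈ 0.392857, d = −0.75 ln(1 − 0.523809) = 0.556452 ≈ 0.5565.
Y–Z: 13/28 sites differ → p ≈ 0.464286, d = −0.75 ln(1 − 0.619048) = 0.723811 ≈ 0.7238.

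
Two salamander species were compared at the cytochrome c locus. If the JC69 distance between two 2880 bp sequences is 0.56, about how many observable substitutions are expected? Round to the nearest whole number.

1136

Invert JC69: p = (3/4)(1 − e^(−4d/3)) = 0.75 × (1 − e^(-0.746667)) = 0.75 × (1 − 0.473944) = 0.394542.
Expected differing sites = pL ≈ 0.394542 × 2880 = 1136.28096 ≈ 1136.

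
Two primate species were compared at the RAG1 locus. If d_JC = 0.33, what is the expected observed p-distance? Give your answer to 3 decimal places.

0.267

p = (3/4)(1 − e^(−4d/3)) = 0.75 × (1 − e^(-0.44)) = 0.75 × (1 − 0.644036) = 0.266973.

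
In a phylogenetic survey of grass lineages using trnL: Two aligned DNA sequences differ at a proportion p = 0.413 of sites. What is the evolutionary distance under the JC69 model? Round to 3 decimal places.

0.600

d = −(3/4) ln(1 − 4p/3) = −0.75 ln(1 − 0.550667) = −0.75 ln(0.449333)
  = −0.75 × (-0.799991) = 0.599993 substitutions/site.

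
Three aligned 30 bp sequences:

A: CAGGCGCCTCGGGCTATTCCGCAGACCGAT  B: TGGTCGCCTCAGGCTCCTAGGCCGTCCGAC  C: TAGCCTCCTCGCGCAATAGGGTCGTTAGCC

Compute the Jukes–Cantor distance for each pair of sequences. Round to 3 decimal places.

d(A,B) = 0.503, d(A,C) = 0.824, d(B,C) = 0.730

A–B: 11/30 sites differ → p ≈ 0.366667, d = −0.75 ln(1 − 0.488889) = 0.503376 ≈ 0.503.
A–C: 15/30 sites differ → p = 0.5, d = −0.75 ln(1 − 0.666667) = 0.823960 ≈ 0.824.
B–C: 14/30 sites differ → p ≈ 0.466667, d = −0.75 ln(1 − 0.622223) = 0.730088 ≈ 0.730.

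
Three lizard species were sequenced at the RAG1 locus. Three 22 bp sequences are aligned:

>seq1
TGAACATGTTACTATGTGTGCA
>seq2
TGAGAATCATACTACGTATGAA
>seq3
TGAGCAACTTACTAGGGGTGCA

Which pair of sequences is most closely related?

seq1–seq2: 7/22 differ, p = 0.318, d = 0.414.
seq1–seq3: 5/22 differ, p = 0.227, d = 0.271.
seq2–seq3: 7/22 differ, p = 0.318, d = 0.414.
The smallest distance is between seq1 and seq3.

seq1 and seq3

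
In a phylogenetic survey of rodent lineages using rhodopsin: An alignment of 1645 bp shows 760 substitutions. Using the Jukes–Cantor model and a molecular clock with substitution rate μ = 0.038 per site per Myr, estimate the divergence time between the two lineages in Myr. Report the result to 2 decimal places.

9.45

p = 760/1645 ≈ 0.462006.
d = −(3/4) ln(1 − 4p/3) = −0.75 ln(1 − 0.616008) = −0.75 ln(0.383992)
  = −0.75 × (-0.957134) = 0.717851 substitutions/site.
Under a molecular clock d = 2μt, so t = d/(2μ) = 0.717851 / (2 × 0.038) = 9.45 Myr.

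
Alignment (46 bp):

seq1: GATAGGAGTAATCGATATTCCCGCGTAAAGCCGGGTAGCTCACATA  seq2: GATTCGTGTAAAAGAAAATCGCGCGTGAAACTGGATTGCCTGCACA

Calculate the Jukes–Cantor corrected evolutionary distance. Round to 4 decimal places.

0.5091

The sequences differ at 17 of 46 sites, so p = 17/46 ≈ 0.369565.
d = −(3/4) ln(1 − 4p/3) = −0.75 ln(1 − 0.492753) = −0.75 ln(0.507247)
  = −0.75 × (-0.678757) = 0.509068 substitutions/site.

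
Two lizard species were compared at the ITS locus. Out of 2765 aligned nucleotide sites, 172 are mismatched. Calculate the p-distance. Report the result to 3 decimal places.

p = 172/2765 = 0.062206… ≈ 0.062 (to 3 d.p.).

0.062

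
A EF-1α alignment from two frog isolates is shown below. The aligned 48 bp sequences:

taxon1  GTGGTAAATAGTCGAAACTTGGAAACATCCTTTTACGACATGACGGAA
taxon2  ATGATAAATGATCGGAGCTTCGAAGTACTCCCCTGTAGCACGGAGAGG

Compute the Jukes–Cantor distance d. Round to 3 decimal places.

The sequences differ at 24 of 48 sites, so p = 24/48 = 0.5.
d = −(3/4) ln(1 − 4p/3) = −0.75 ln(1 − 0.666667) = −0.75 ln(0.333333)
  = −0.75 × (-1.098613) = 0.823960 substitutions/site.

0.824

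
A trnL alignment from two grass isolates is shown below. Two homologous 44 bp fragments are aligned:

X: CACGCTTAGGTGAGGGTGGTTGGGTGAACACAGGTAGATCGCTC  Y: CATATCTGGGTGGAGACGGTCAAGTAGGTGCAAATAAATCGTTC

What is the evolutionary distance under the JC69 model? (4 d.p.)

The sequences differ at 21 of 44 sites, so p = 21/44 ≈ 0.477273.
d = −(3/4) ln(1 − 4p/3) = −0.75 ln(1 − 0.636364) = −0.75 ln(0.363636)
  = −0.75 × (-1.011602) = 0.758702 substitutions/site.

0.7587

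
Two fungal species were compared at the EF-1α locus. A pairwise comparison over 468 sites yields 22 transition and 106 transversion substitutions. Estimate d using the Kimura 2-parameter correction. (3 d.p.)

P = 22/468 ≈ 0.047009 and Q = 106/468 ≈ 0.226496.
Under the Kimura two-parameter model, d = −½ ln(1 − 2P − Q) − ¼ ln(1 − 2Q).
1 − 2P − Q = 0.679486, giving −½ ln(0.679486) = 0.193209.
1 − 2Q = 0.547008, giving −¼ ln(0.547008) = 0.150823.
d = 0.193209 + 0.150823 = 0.344032.

0.344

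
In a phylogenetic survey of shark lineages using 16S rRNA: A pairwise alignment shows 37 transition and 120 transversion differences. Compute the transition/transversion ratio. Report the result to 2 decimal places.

R = 37/120 = 0.308333… ≈ 0.31 (to 2 d.p.).

0.31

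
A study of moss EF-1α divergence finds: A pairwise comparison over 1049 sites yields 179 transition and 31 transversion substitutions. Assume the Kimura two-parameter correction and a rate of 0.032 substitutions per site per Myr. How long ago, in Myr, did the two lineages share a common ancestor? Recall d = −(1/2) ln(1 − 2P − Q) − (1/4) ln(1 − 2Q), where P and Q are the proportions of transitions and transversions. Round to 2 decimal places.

3.86

P = 179/1049 ≈ 0.170639 and Q = 31/1049 ≈ 0.029552.
Under the Kimura two-parameter model, d = −½ ln(1 − 2P − Q) − ¼ ln(1 − 2Q).
1 − 2P − Q = 0.62917, giving −½ ln(0.62917) = 0.231677.
1 − 2Q = 0.940896, giving −¼ ln(0.940896) = 0.015231.
d = 0.231677 + 0.015231 = 0.246908.
Under a molecular clock d = 2μt, so t = d/(2μ) = 0.246908 / (2 × 0.032) = 3.86 Myr.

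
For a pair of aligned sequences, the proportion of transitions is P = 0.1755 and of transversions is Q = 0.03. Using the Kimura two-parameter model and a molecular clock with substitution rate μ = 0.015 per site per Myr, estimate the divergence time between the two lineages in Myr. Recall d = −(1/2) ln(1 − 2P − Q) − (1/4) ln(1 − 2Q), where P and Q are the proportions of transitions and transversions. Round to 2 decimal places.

Under the Kimura two-parameter model, d = −½ ln(1 − 2P − Q) − ¼ ln(1 − 2Q).
1 − 2P − Q = 0.619, giving −½ ln(0.619) = 0.239825.
1 − 2Q = 0.94, giving −¼ ln(0.94) = 0.015469.
d = 0.239825 + 0.015469 = 0.255294.
Under a molecular clock d = 2μt, so t = d/(2μ) = 0.255294 / (2 × 0.015) = 8.51 Myr.

8.51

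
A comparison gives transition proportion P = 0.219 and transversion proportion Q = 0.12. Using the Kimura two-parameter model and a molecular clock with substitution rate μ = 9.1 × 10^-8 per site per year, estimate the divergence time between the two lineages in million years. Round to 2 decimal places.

2.62

Under the Kimura two-parameter model, d = −½ ln(1 − 2P − Q) − ¼ ln(1 − 2Q).
1 − 2P − Q = 0.442, giving −½ ln(0.442) = 0.408223.
1 − 2Q = 0.76, giving −¼ ln(0.76) = 0.068609.
d = 0.408223 + 0.068609 = 0.476832.
Under a molecular clock d = 2μt, so t = d/(2μ) = 0.476832 / (2 × 9.1 × 10^-8) = 2.62 million years.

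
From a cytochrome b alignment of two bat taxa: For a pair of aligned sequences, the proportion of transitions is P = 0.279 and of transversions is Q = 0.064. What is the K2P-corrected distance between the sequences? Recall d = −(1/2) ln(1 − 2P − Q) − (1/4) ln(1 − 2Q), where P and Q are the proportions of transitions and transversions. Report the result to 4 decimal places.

0.5207

Under the Kimura two-parameter model, d = −½ ln(1 − 2P − Q) − ¼ ln(1 − 2Q).
1 − 2P − Q = 0.378, giving −½ ln(0.378) = 0.486431.
1 − 2Q = 0.872, giving −¼ ln(0.872) = 0.034241.
d = 0.486431 + 0.034241 = 0.520672.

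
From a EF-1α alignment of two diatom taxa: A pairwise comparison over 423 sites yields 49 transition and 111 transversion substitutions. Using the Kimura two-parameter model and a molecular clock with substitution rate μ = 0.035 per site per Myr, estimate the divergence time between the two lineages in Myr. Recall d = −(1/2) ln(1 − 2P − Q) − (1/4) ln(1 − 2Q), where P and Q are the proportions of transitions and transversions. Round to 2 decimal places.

P = 49/423 ≈ 0.115839 and Q = 111/423 ≈ 0.262411.
Under the Kimura two-parameter model, d = −½ ln(1 − 2P − Q) − ¼ ln(1 − 2Q).
1 − 2P − Q = 0.505911, giving −½ ln(0.505911) = 0.340697.
1 − 2Q = 0.475178, giving −¼ ln(0.475178) = 0.186016.
d = 0.340697 + 0.186016 = 0.526713.
Under a molecular clock d = 2μt, so t = d/(2μ) = 0.526713 / (2 × 0.035) = 7.52 Myr.

7.52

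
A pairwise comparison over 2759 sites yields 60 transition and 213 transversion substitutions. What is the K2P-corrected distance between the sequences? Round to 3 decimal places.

P = 60/2759 ≈ 0.021747 and Q = 213/2759 ≈ 0.077202.
Under the Kimura two-parameter model, d = −½ ln(1 − 2P − Q) − ¼ ln(1 − 2Q).
1 − 2P − Q = 0.879304, giving −½ ln(0.879304) = 0.064312.
1 − 2Q = 0.845596, giving −¼ ln(0.845596) = 0.041928.
d = 0.064312 + 0.041928 = 0.106240.

0.106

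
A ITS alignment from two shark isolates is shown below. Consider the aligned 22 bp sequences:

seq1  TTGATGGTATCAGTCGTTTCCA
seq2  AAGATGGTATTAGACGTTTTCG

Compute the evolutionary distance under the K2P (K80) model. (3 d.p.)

Of 22 sites, 3 differences are transitions and 3 are transversions, so P = 3/22 ≈ 0.136364 and Q = 3/22 ≈ 0.136364.
Under the Kimura two-parameter model, d = −½ ln(1 − 2P − Q) − ¼ ln(1 − 2Q).
1 − 2P − Q = 0.590908, giving −½ ln(0.590908) = 0.263047.
1 − 2Q = 0.727272, giving −¼ ln(0.727272) = 0.079614.
d = 0.263047 + 0.079614 = 0.342661.

0.343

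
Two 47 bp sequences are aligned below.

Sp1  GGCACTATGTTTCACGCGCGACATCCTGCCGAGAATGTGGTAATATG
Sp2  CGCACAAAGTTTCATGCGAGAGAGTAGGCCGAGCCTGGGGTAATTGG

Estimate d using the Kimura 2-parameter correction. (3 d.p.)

0.426

Of 47 sites, 2 differences are transitions and 13 are transversions, so P = 2/47 ≈ 0.042553 and Q = 13/47 ≈ 0.276596.
Under the Kimura two-parameter model, d = −½ ln(1 − 2P − Q) − ¼ ln(1 − 2Q).
1 − 2P − Q = 0.638298, giving −½ ln(0.638298) = 0.224475.
1 − 2Q = 0.446808, giving −¼ ln(0.446808) = 0.201407.
d = 0.224475 + 0.201407 = 0.425882.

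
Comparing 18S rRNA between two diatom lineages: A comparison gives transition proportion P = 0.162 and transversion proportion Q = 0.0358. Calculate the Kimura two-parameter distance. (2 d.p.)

0.24

Under the Kimura two-parameter model, d = −½ ln(1 − 2P − Q) − ¼ ln(1 − 2Q).
1 − 2P − Q = 0.6402, giving −½ ln(0.6402) = 0.222987.
1 − 2Q = 0.9284, giving −¼ ln(0.9284) = 0.018573.
d = 0.222987 + 0.018573 = 0.241560.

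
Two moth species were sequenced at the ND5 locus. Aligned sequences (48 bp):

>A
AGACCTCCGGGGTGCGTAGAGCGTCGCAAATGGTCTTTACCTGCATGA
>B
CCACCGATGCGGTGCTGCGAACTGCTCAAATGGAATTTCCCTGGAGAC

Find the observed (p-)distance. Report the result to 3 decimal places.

0.417

The sequences differ at 20 of 48 positions.
p = 20/48 = 0.416666… ≈ 0.417 (to 3 d.p.).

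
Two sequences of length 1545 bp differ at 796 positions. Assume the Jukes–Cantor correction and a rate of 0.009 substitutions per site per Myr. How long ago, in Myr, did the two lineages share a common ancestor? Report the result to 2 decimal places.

p = 796/1545 ≈ 0.51521.
d = −(3/4) ln(1 − 4p/3) = −0.75 ln(1 − 0.686947) = −0.75 ln(0.313053)
  = −0.75 × (-1.161383) = 0.871037 substitutions/site.
Under a molecular clock d = 2μt, so t = d/(2μ) = 0.871037 / (2 × 0.009) = 48.39 Myr.

48.39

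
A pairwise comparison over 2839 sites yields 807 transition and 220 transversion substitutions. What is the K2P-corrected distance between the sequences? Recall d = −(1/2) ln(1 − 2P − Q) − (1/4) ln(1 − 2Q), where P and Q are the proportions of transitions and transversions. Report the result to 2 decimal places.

P = 807/2839 ≈ 0.284255 and Q = 220/2839 ≈ 0.077492.
Under the Kimura two-parameter model, d = −½ ln(1 − 2P − Q) − ¼ ln(1 − 2Q).
1 − 2P − Q = 0.353998, giving −½ ln(0.353998) = 0.519232.
1 − 2Q = 0.845016, giving −¼ ln(0.845016) = 0.042100.
d = 0.519232 + 0.042100 = 0.561332.

0.56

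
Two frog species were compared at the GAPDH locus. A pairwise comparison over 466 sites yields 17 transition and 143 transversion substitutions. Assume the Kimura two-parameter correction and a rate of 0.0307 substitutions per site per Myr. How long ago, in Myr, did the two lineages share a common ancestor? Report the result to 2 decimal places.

7.76

P = 17/466 ≈ 0.036481 and Q = 143/466 ≈ 0.306867.
Under the Kimura two-parameter model, d = −½ ln(1 − 2P − Q) − ¼ ln(1 − 2Q).
1 − 2P − Q = 0.620171, giving −½ ln(0.620171) = 0.238880.
1 − 2Q = 0.386266, giving −¼ ln(0.386266) = 0.237807.
d = 0.238880 + 0.237807 = 0.476687.
Under a molecular clock d = 2μt, so t = d/(2μ) = 0.476687 / (2 × 0.0307) = 7.76 Myr.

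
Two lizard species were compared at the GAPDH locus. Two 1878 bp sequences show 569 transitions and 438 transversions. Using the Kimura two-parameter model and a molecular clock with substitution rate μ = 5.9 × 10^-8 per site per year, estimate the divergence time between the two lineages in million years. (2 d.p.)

P = 569/1878 ≈ 0.302982 and Q = 438/1878 ≈ 0.233227.
Under the Kimura two-parameter model, d = −½ ln(1 − 2P − Q) − ¼ ln(1 − 2Q).
1 − 2P − Q = 0.160809, giving −½ ln(0.160809) = 0.913769.
1 − 2Q = 0.533546, giving −¼ ln(0.533546) = 0.157052.
d = 0.913769 + 0.157052 = 1.070821.
Under a molecular clock d = 2μt, so t = d/(2μ) = 1.070821 / (2 × 5.9 × 10^-8) = 9.07 million years.

9.07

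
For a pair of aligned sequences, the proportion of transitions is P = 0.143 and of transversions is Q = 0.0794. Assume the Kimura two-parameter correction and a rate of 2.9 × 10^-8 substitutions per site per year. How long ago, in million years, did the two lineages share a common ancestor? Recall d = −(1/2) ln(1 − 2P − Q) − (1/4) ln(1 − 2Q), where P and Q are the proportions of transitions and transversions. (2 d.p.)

Under the Kimura two-parameter model, d = −½ ln(1 − 2P − Q) − ¼ ln(1 − 2Q).
1 − 2P − Q = 0.6346, giving −½ ln(0.6346) = 0.227380.
1 − 2Q = 0.8412, giving −¼ ln(0.8412) = 0.043231.
d = 0.227380 + 0.043231 = 0.270611.
Under a molecular clock d = 2μt, so t = d/(2μ) = 0.270611 / (2 × 2.9 × 10^-8) = 4.67 million years.

4.67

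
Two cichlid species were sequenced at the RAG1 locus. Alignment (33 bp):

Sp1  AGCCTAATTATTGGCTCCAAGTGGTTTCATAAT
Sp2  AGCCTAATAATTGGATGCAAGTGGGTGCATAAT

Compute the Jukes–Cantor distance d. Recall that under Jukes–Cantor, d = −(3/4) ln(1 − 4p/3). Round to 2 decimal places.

The sequences differ at 5 of 33 sites (9, 15, 17, 25, 27), so p = 5/33 ≈ 0.151515.
d = −(3/4) ln(1 − 4p/3) = −0.75 ln(1 − 0.20202) = −0.75 ln(0.79798)
  = −0.75 × (-0.225672) = 0.169254 substitutions/site.

0.17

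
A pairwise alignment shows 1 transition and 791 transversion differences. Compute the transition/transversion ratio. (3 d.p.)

0.001

R = 1/791 = 0.001264… ≈ 0.001 (to 3 d.p.).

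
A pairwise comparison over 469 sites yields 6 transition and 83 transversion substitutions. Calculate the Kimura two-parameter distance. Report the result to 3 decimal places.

P = 6/469 ≈ 0.012793 and Q = 83/469 ≈ 0.176972.
Under the Kimura two-parameter model, d = −½ ln(1 − 2P − Q) − ¼ ln(1 − 2Q).
1 − 2P − Q = 0.797442, giving −½ ln(0.797442) = 0.113173.
1 − 2Q = 0.646056, giving −¼ ln(0.646056) = 0.109217.
d = 0.113173 + 0.109217 = 0.222390.

0.222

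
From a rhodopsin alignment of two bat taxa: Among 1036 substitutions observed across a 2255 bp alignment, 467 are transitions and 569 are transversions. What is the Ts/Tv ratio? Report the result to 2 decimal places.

0.82

R = 467/569 = 0.820738… ≈ 0.82 (to 2 d.p.).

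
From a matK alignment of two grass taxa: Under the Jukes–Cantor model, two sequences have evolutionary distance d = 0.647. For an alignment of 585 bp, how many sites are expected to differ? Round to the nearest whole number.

Invert JC69: p = (3/4)(1 − e^(−4d/3)) = 0.75 × (1 − e^(-0.862667)) = 0.75 × (1 − 0.422035) = 0.433474.
Expected differing sites = pL ≈ 0.433474 × 585 = 253.58229 ≈ 254.

254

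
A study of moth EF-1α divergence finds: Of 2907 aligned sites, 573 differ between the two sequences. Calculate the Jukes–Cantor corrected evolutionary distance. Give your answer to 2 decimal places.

p = 573/2907 ≈ 0.19711.
d = −(3/4) ln(1 − 4p/3) = −0.75 ln(1 − 0.262813) = −0.75 ln(0.737187)
  = −0.75 × (-0.304914) = 0.228686 substitutions/site.

0.23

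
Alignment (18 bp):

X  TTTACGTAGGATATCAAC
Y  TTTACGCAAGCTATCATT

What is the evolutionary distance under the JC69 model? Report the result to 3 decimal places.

0.347

The sequences differ at 5 of 18 sites (7, 9, 11, 17, 18), so p = 5/18 ≈ 0.277778.
d = −(3/4) ln(1 − 4p/3) = −0.75 ln(1 − 0.370371) = −0.75 ln(0.629629)
  = −0.75 × (-0.462625) = 0.346969 substitutions/site.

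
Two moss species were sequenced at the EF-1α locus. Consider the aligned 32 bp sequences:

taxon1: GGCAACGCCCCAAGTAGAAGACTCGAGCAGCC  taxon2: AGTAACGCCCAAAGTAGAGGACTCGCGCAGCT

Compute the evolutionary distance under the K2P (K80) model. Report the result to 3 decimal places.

0.221

Of 32 sites, 4 differences are transitions and 2 are transversions, so P = 4/32 = 0.125 and Q = 2/32 = 0.0625.
Under the Kimura two-parameter model, d = −½ ln(1 − 2P − Q) − ¼ ln(1 − 2Q).
1 − 2P − Q = 0.6875, giving −½ ln(0.6875) = 0.187347.
1 − 2Q = 0.875, giving −¼ ln(0.875) = 0.033383.
d = 0.187347 + 0.033383 = 0.220730.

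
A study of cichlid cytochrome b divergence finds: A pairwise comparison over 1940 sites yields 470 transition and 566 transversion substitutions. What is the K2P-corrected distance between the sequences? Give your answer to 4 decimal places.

P = 470/1940 ≈ 0.242268 and Q = 566/1940 ≈ 0.291753.
Under the Kimura two-parameter model, d = −½ ln(1 − 2P − Q) − ¼ ln(1 − 2Q).
1 − 2P − Q = 0.223711, giving −½ ln(0.223711) = 0.748700.
1 − 2Q = 0.416494, giving −¼ ln(0.416494) = 0.218971.
d = 0.748700 + 0.218971 = 0.967671.

0.9677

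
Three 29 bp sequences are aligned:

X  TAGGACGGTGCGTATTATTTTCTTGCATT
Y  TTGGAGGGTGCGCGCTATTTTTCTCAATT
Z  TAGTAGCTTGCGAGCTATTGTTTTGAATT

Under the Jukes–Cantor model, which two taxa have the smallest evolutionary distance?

X–Y: 9/29 differ, p = 0.310, d = 0.401.
X–Z: 10/29 differ, p = 0.345, d = 0.462.
Y–Z: 8/29 differ, p = 0.276, d = 0.344.
The smallest distance is between Y and Z.

Y and Z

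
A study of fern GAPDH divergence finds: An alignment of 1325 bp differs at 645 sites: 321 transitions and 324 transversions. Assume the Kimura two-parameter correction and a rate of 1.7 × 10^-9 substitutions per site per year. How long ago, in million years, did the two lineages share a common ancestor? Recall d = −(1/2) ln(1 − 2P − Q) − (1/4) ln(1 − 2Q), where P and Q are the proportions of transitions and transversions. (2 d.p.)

P = 321/1325 ≈ 0.242264 and Q = 324/1325 ≈ 0.244528.
Under the Kimura two-parameter model, d = −½ ln(1 − 2P − Q) − ¼ ln(1 − 2Q).
1 − 2P − Q = 0.270944, giving −½ ln(0.270944) = 0.652922.
1 − 2Q = 0.510944, giving −¼ ln(0.510944) = 0.167874.
d = 0.652922 + 0.167874 = 0.820796.
Under a molecular clock d = 2μt, so t = d/(2μ) = 0.820796 / (2 × 1.7 × 10^-9) = 241.41 million years.

241.41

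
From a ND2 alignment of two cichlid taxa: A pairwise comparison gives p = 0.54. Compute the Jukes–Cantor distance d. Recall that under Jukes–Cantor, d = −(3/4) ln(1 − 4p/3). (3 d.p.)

d = −(3/4) ln(1 − 4p/3) = −0.75 ln(1 − 0.72) = −0.75 ln(0.28)
  = −0.75 × (-1.272966) = 0.954725 substitutions/site.

0.955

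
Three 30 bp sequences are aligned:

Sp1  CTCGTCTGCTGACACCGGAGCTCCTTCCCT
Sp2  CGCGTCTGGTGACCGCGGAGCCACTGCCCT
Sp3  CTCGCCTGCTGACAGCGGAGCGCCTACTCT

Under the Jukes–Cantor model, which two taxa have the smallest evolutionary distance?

Sp1–Sp2: 7/30 differ, p = 0.233, d = 0.280.
Sp1–Sp3: 5/30 differ, p = 0.167, d = 0.188.
Sp2–Sp3: 8/30 differ, p = 0.267, d = 0.330.
The smallest distance is between Sp1 and Sp3.

Sp1 and Sp3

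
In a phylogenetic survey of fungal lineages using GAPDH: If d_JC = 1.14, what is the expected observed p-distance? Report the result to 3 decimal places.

0.586

p = (3/4)(1 − e^(−4d/3)) = 0.75 × (1 − e^(-1.52)) = 0.75 × (1 − 0.218712) = 0.585966.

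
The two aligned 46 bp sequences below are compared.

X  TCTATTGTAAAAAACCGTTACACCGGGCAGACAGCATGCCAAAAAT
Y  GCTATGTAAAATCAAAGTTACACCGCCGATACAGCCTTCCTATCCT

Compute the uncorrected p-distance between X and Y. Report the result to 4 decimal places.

0.3913

The sequences differ at 18 of 46 positions.
p = 18/46 = 0.391304… ≈ 0.3913 (to 4 d.p.).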